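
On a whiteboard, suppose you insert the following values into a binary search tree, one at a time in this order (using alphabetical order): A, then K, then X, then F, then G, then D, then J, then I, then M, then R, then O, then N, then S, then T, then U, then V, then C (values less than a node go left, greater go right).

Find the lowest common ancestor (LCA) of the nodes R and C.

Insert A: tree is empty, so A becomes the root.
Insert K: K > A → go right. Place as right child of A.
Insert X: X > A → go right; X > K → go right. Place as right child of K.
Insert F: F > A → go right; F < K → go left. Place as left child of K.
Insert G: G > A → go right; G < K → go left; G > F → go right. Place as right child of F.
Insert D: D > A → go right; D < K → go left; D < F → go left. Place as left child of F.
Insert J: J > A → go right; J < K → go left; J > F → go right; J > G → go right. Place as right child of G.
Insert I: I > A → go right; I < K → go left; I > F → go right; I > G → go right; I < J → go left. Place as left child of J.
Insert M: M > A → go right; M > K → go right; M < X → go left. Place as left child of X.
Insert R: R > A → go right; R > K → go right; R < X → go left; R > M → go right. Place as right child of M.
Insert O: O > A → go right; O > K → go right; O < X → go left; O > M → go right; O < R → go left. Place as left child of R.
Insert N: N > A → go right; N > K → go right; N < X → go left; N > M → go right; N < R → go left; N < O → go left. Place as left child of O.
Insert S: S > A → go right; S > K → go right; S < X → go left; S > M → go right; S > R → go right. Place as right child of R.
Insert T: T > A → go right; T > K → go right; T < X → go left; T > M → go right; T > R → go right; T > S → go right. Place as right child of S.
Insert U: U > A → go right; U > K → go right; U < X → go left; U > M → go right; U > R → go right; U > S → go right; U > T → go right. Place as right child of T.
Insert V: V > A → go right; V > K → go right; V < X → go left; V > M → go right; V > R → go right; V > S → go right; V > T → go right; V > U → go right. Place as right child of U.
Insert C: C > A → go right; C < K → go left; C < F → go left; C < D → go left. Place as left child of D.

Path to R: A → K → X → M → R
Path to C: A → K → F → D → C
The paths share a prefix ending at K, then split left and right.

K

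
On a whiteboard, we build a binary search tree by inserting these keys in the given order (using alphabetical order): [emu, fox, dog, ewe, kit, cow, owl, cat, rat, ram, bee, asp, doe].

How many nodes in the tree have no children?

4

emu: root
fox: right child of emu (depth 1)
dog: left child of emu (depth 1)
ewe: left child of fox (depth 2)
kit: right child of fox (depth 2)
cow: left child of dog (depth 2)
owl: right child of kit (depth 3)
cat: left child of cow (depth 3)
rat: right child of owl (depth 4)
ram: left child of rat (depth 5)
bee: left child of cat (depth 4)
asp: left child of bee (depth 5)
doe: right child of cow (depth 3)

Leaves: asp, doe, ewe, ram — 4 in total.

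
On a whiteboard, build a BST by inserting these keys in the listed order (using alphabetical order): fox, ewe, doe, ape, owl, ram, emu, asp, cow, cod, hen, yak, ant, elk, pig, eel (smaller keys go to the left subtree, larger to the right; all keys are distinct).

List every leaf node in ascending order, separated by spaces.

fox: root
ewe: left child of fox (depth 1)
doe: left child of ewe (depth 2)
ape: left child of doe (depth 3)
owl: right child of fox (depth 1)
ram: right child of owl (depth 2)
emu: right child of doe (depth 3)
asp: right child of ape (depth 4)
cow: right child of asp (depth 5)
cod: left child of cow (depth 6)
hen: left child of owl (depth 2)
yak: right child of ram (depth 3)
ant: left child of ape (depth 4)
elk: left child of emu (depth 4)
pig: left child of ram (depth 3)
eel: left child of elk (depth 5)

ant cod eel hen pig yak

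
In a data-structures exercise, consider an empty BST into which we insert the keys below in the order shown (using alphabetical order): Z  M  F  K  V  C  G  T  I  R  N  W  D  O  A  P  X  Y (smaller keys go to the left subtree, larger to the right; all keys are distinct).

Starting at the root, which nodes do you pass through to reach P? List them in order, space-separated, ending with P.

Z: root
M: left child of Z (depth 1)
F: left child of M (depth 2)
K: right child of F (depth 3)
V: right child of M (depth 2)
C: left child of F (depth 3)
G: left child of K (depth 4)
T: left child of V (depth 3)
I: right child of G (depth 5)
R: left child of T (depth 4)
N: left child of R (depth 5)
W: right child of V (depth 3)
D: right child of C (depth 4)
O: right child of N (depth 6)
A: left child of C (depth 4)
P: right child of O (depth 7)
X: right child of W (depth 4)
Y: right child of X (depth 5)

Z M V T R N O P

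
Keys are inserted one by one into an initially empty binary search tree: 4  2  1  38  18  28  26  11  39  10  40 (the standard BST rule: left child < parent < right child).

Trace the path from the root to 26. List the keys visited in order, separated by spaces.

4: root
2: left child of 4 (depth 1)
1: left child of 2 (depth 2)
38: right child of 4 (depth 1)
18: left child of 38 (depth 2)
28: right child of 18 (depth 3)
26: left child of 28 (depth 4)
11: left child of 18 (depth 3)
39: right child of 38 (depth 2)
10: left child of 11 (depth 4)
40: right child of 39 (depth 3)

4 38 18 28 26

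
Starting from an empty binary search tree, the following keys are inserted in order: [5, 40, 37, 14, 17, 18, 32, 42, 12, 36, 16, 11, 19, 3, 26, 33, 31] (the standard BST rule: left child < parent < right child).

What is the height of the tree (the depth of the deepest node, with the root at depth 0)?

5: root
40: right child of 5 (depth 1)
37: left child of 40 (depth 2)
14: left child of 37 (depth 3)
17: right child of 14 (depth 4)
18: right child of 17 (depth 5)
32: right child of 18 (depth 6)
42: right child of 40 (depth 2)
12: left child of 14 (depth 4)
36: right child of 32 (depth 7)
16: left child of 17 (depth 5)
11: left child of 12 (depth 5)
19: left child of 32 (depth 7)
3: left child of 5 (depth 1)
26: right child of 19 (depth 8)
33: left child of 36 (depth 8)
31: right child of 26 (depth 9)

The deepest node is 31 at depth 9.

9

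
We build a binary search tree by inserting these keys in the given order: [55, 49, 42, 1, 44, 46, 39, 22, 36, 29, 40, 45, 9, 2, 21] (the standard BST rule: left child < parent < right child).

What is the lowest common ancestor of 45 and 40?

42

Insert 55: tree is empty, so 55 becomes the root.
Insert 49: 49 < 55 → go left. Place as left child of 55.
Insert 42: 42 < 55 → go left; 42 < 49 → go left. Place as left child of 49.
Insert 1: 1 < 55 → go left; 1 < 49 → go left; 1 < 42 → go left. Place as left child of 42.
Insert 44: 44 < 55 → go left; 44 < 49 → go left; 44 > 42 → go right. Place as right child of 42.
Insert 46: 46 < 55 → go left; 46 < 49 → go left; 46 > 42 → go right; 46 > 44 → go right. Place as right child of 44.
Insert 39: 39 < 55 → go left; 39 < 49 → go left; 39 < 42 → go left; 39 > 1 → go right. Place as right child of 1.
Insert 22: 22 < 55 → go left; 22 < 49 → go left; 22 < 42 → go left; 22 > 1 → go right; 22 < 39 → go left. Place as left child of 39.
Insert 36: 36 < 55 → go left; 36 < 49 → go left; 36 < 42 → go left; 36 > 1 → go right; 36 < 39 → go left; 36 > 22 → go right. Place as right child of 22.
Insert 29: 29 < 55 → go left; 29 < 49 → go left; 29 < 42 → go left; 29 > 1 → go right; 29 < 39 → go left; 29 > 22 → go right; 29 < 36 → go left. Place as left child of 36.
Insert 40: 40 < 55 → go left; 40 < 49 → go left; 40 < 42 → go left; 40 > 1 → go right; 40 > 39 → go right. Place as right child of 39.
Insert 45: 45 < 55 → go left; 45 < 49 → go left; 45 > 42 → go right; 45 > 44 → go right; 45 < 46 → go left. Place as left child of 46.
Insert 9: 9 < 55 → go left; 9 < 49 → go left; 9 < 42 → go left; 9 > 1 → go right; 9 < 39 → go left; 9 < 22 → go left. Place as left child of 22.
Insert 2: 2 < 55 → go left; 2 < 49 → go left; 2 < 42 → go left; 2 > 1 → go right; 2 < 39 → go left; 2 < 22 → go left; 2 < 9 → go left. Place as left child of 9.
Insert 21: 21 < 55 → go left; 21 < 49 → go left; 21 < 42 → go left; 21 > 1 → go right; 21 < 39 → go left; 21 < 22 → go left; 21 > 9 → go right. Place as right child of 9.

Path to 45: 55 → 49 → 42 → 44 → 46 → 45
Path to 40: 55 → 49 → 42 → 1 → 39 → 40
The paths share a prefix ending at 42, then split left and right.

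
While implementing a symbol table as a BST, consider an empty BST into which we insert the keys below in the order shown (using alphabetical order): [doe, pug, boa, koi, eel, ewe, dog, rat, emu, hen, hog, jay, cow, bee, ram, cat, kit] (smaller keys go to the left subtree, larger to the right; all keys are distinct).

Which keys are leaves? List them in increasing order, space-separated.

doe: root
pug: right child of doe (depth 1)
boa: left child of doe (depth 1)
koi: left child of pug (depth 2)
eel: left child of koi (depth 3)
ewe: right child of eel (depth 4)
dog: left child of eel (depth 4)
rat: right child of pug (depth 2)
emu: left child of ewe (depth 5)
hen: right child of ewe (depth 5)
hog: right child of hen (depth 6)
jay: right child of hog (depth 7)
cow: right child of boa (depth 2)
bee: left child of boa (depth 2)
ram: left child of rat (depth 3)
cat: left child of cow (depth 3)
kit: right child of jay (depth 8)

bee cat dog emu kit ram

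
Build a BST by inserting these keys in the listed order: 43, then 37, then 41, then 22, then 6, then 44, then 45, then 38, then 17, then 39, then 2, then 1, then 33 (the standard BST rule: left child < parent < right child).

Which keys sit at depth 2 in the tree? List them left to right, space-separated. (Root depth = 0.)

22 41 45

43: root
37: left child of 43 (depth 1)
41: right child of 37 (depth 2)
22: left child of 37 (depth 2)
6: left child of 22 (depth 3)
44: right child of 43 (depth 1)
45: right child of 44 (depth 2)
38: left child of 41 (depth 3)
17: right child of 6 (depth 4)
39: right child of 38 (depth 4)
2: left child of 6 (depth 4)
1: left child of 2 (depth 5)
33: right child of 22 (depth 3)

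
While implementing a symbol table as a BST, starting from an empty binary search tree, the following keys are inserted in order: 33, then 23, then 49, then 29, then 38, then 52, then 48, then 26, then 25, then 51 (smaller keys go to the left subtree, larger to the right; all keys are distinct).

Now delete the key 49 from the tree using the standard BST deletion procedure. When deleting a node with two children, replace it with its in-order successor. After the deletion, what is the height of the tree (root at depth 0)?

4

33: root
23: left child of 33 (depth 1)
49: right child of 33 (depth 1)
29: right child of 23 (depth 2)
38: left child of 49 (depth 2)
52: right child of 49 (depth 2)
48: right child of 38 (depth 3)
26: left child of 29 (depth 3)
25: left child of 26 (depth 4)
51: left child of 52 (depth 3)

Delete 49 (two children — replace with in-order successor).
After deletion, deepest node is 25 at depth 4.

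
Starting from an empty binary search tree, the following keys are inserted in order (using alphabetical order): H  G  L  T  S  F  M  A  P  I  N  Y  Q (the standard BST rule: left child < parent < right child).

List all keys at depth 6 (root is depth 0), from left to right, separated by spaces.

Insert H: tree is empty, so H becomes the root.
Insert G: G < H → go left. Place as left child of H.
Insert L: L > H → go right. Place as right child of H.
Insert T: T > H → go right; T > L → go right. Place as right child of L.
Insert S: S > H → go right; S > L → go right; S < T → go left. Place as left child of T.
Insert F: F < H → go left; F < G → go left. Place as left child of G.
Insert M: M > H → go right; M > L → go right; M < T → go left; M < S → go left. Place as left child of S.
Insert A: A < H → go left; A < G → go left; A < F → go left. Place as left child of F.
Insert P: P > H → go right; P > L → go right; P < T → go left; P < S → go left; P > M → go right. Place as right child of M.
Insert I: I > H → go right; I < L → go left. Place as left child of L.
Insert N: N > H → go right; N > L → go right; N < T → go left; N < S → go left; N > M → go right; N < P → go left. Place as left child of P.
Insert Y: Y > H → go right; Y > L → go right; Y > T → go right. Place as right child of T.
Insert Q: Q > H → go right; Q > L → go right; Q < T → go left; Q < S → go left; Q > M → go right; Q > P → go right. Place as right child of P.

N Q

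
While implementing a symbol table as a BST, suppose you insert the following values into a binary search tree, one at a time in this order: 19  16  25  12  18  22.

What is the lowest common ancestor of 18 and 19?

19

19: root
16: left child of 19 (depth 1)
25: right child of 19 (depth 1)
12: left child of 16 (depth 2)
18: right child of 16 (depth 2)
22: left child of 25 (depth 2)

Path to 18: 19 → 16 → 18
Path to 19: 19
19 lies on both paths and is an ancestor of the other node.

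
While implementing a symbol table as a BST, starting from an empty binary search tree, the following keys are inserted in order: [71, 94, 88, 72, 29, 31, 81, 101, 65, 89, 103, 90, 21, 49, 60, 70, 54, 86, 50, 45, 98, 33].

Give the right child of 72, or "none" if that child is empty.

81

Resulting structure (node: left, right):
  71: L=29, R=94
  94: L=88, R=101
  88: L=72, R=89
  72: L=–, R=81
  29: L=21, R=31
  31: L=–, R=65
  81: L=–, R=86
  101: L=98, R=103
  65: L=49, R=70
  89: L=–, R=90
  103: L=–, R=–
  90: L=–, R=–
  21: L=–, R=–
  49: L=45, R=60
  60: L=54, R=–
  70: L=–, R=–
  54: L=50, R=–
  86: L=–, R=–
  50: L=–, R=–
  45: L=33, R=–
  98: L=–, R=–
  33: L=–, R=–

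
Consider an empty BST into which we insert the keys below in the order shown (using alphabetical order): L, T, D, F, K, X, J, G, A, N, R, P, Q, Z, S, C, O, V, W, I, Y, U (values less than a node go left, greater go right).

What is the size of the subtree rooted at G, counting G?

Insert L: tree is empty, so L becomes the root.
Insert T: T > L → go right. Place as right child of L.
Insert D: D < L → go left. Place as left child of L.
Insert F: F < L → go left; F > D → go right. Place as right child of D.
Insert K: K < L → go left; K > D → go right; K > F → go right. Place as right child of F.
Insert X: X > L → go right; X > T → go right. Place as right child of T.
Insert J: J < L → go left; J > D → go right; J > F → go right; J < K → go left. Place as left child of K.
Insert G: G < L → go left; G > D → go right; G > F → go right; G < K → go left; G < J → go left. Place as left child of J.
Insert A: A < L → go left; A < D → go left. Place as left child of D.
Insert N: N > L → go right; N < T → go left. Place as left child of T.
Insert R: R > L → go right; R < T → go left; R > N → go right. Place as right child of N.
Insert P: P > L → go right; P < T → go left; P > N → go right; P < R → go left. Place as left child of R.
Insert Q: Q > L → go right; Q < T → go left; Q > N → go right; Q < R → go left; Q > P → go right. Place as right child of P.
Insert Z: Z > L → go right; Z > T → go right; Z > X → go right. Place as right child of X.
Insert S: S > L → go right; S < T → go left; S > N → go right; S > R → go right. Place as right child of R.
Insert C: C < L → go left; C < D → go left; C > A → go right. Place as right child of A.
Insert O: O > L → go right; O < T → go left; O > N → go right; O < R → go left; O < P → go left. Place as left child of P.
Insert V: V > L → go right; V > T → go right; V < X → go left. Place as left child of X.
Insert W: W > L → go right; W > T → go right; W < X → go left; W > V → go right. Place as right child of V.
Insert I: I < L → go left; I > D → go right; I > F → go right; I < K → go left; I < J → go left; I > G → go right. Place as right child of G.
Insert Y: Y > L → go right; Y > T → go right; Y > X → go right; Y < Z → go left. Place as left child of Z.
Insert U: U > L → go right; U > T → go right; U < X → go left; U < V → go left. Place as left child of V.

Subtree rooted at G contains: G, I — 2 nodes.

2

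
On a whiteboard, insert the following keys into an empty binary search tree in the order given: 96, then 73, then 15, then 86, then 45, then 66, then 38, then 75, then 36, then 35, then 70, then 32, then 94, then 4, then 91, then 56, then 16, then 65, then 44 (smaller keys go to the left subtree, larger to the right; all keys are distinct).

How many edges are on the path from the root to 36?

5

96: root
73: left child of 96 (depth 1)
15: left child of 73 (depth 2)
86: right child of 73 (depth 2)
45: right child of 15 (depth 3)
66: right child of 45 (depth 4)
38: left child of 45 (depth 4)
75: left child of 86 (depth 3)
36: left child of 38 (depth 5)
35: left child of 36 (depth 6)
70: right child of 66 (depth 5)
32: left child of 35 (depth 7)
94: right child of 86 (depth 3)
4: left child of 15 (depth 3)
91: left child of 94 (depth 4)
56: left child of 66 (depth 5)
16: left child of 32 (depth 8)
65: right child of 56 (depth 6)
44: right child of 38 (depth 5)

Path to 36: 96 → 73 → 15 → 45 → 38 → 36, which is 5 edges.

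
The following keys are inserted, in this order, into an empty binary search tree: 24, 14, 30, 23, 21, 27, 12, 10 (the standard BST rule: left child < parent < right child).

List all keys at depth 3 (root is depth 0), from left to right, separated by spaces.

Insert 24: tree is empty, so 24 becomes the root.
Insert 14: 14 < 24 → go left. Place as left child of 24.
Insert 30: 30 > 24 → go right. Place as right child of 24.
Insert 23: 23 < 24 → go left; 23 > 14 → go right. Place as right child of 14.
Insert 21: 21 < 24 → go left; 21 > 14 → go right; 21 < 23 → go left. Place as left child of 23.
Insert 27: 27 > 24 → go right; 27 < 30 → go left. Place as left child of 30.
Insert 12: 12 < 24 → go left; 12 < 14 → go left. Place as left child of 14.
Insert 10: 10 < 24 → go left; 10 < 14 → go left; 10 < 12 → go left. Place as left child of 12.

10 21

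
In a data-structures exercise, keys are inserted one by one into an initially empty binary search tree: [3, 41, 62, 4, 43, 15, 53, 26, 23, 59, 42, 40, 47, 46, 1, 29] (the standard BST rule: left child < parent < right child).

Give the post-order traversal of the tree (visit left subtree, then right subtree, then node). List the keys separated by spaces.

Resulting structure (node: left, right):
  3: L=1, R=41
  41: L=4, R=62
  62: L=43, R=–
  4: L=–, R=15
  43: L=42, R=53
  15: L=–, R=26
  53: L=47, R=59
  26: L=23, R=40
  23: L=–, R=–
  59: L=–, R=–
  42: L=–, R=–
  40: L=29, R=–
  47: L=46, R=–
  46: L=–, R=–
  1: L=–, R=–
  29: L=–, R=–

1 23 29 40 26 15 4 42 46 47 59 53 43 62 41 3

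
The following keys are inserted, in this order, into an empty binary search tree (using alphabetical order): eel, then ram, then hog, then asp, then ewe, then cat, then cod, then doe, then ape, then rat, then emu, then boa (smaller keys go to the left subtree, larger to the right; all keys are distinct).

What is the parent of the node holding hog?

ram

Resulting structure (node: left, right):
  eel: L=asp, R=ram
  ram: L=hog, R=rat
  hog: L=ewe, R=–
  asp: L=ape, R=cat
  ewe: L=emu, R=–
  cat: L=boa, R=cod
  cod: L=–, R=doe
  doe: L=–, R=–
  ape: L=–, R=–
  rat: L=–, R=–
  emu: L=–, R=–
  boa: L=–, R=–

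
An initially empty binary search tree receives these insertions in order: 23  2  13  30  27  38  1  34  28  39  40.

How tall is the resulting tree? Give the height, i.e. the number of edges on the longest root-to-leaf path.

4

23: root
2: left child of 23 (depth 1)
13: right child of 2 (depth 2)
30: right child of 23 (depth 1)
27: left child of 30 (depth 2)
38: right child of 30 (depth 2)
1: left child of 2 (depth 2)
34: left child of 38 (depth 3)
28: right child of 27 (depth 3)
39: right child of 38 (depth 3)
40: right child of 39 (depth 4)

The deepest node is 40 at depth 4.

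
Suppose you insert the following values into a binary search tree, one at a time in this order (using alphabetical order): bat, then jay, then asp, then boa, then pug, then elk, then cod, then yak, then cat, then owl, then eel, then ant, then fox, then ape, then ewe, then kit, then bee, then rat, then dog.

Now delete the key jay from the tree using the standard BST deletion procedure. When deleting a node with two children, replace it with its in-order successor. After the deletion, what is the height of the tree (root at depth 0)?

bat: root
jay: right child of bat (depth 1)
asp: left child of bat (depth 1)
boa: left child of jay (depth 2)
pug: right child of jay (depth 2)
elk: right child of boa (depth 3)
cod: left child of elk (depth 4)
yak: right child of pug (depth 3)
cat: left child of cod (depth 5)
owl: left child of pug (depth 3)
eel: right child of cod (depth 5)
ant: left child of asp (depth 2)
fox: right child of elk (depth 4)
ape: right child of ant (depth 3)
ewe: left child of fox (depth 5)
kit: left child of owl (depth 4)
bee: left child of boa (depth 3)
rat: left child of yak (depth 4)
dog: left child of eel (depth 6)

Delete jay (two children — replace with in-order successor).
After deletion, deepest node is dog at depth 6.

6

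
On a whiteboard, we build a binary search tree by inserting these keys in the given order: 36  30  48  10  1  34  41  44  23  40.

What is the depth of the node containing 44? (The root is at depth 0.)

3

36: root
30: left child of 36 (depth 1)
48: right child of 36 (depth 1)
10: left child of 30 (depth 2)
1: left child of 10 (depth 3)
34: right child of 30 (depth 2)
41: left child of 48 (depth 2)
44: right child of 41 (depth 3)
23: right child of 10 (depth 3)
40: left child of 41 (depth 3)

Path to 44: 36 → 48 → 41 → 44, which is 3 edges.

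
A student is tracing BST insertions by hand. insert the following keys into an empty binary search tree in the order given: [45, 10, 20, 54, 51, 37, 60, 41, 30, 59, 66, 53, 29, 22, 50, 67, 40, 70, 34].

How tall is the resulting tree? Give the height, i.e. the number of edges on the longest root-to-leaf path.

6

Insert 45: tree is empty, so 45 becomes the root.
Insert 10: 10 < 45 → go left. Place as left child of 45.
Insert 20: 20 < 45 → go left; 20 > 10 → go right. Place as right child of 10.
Insert 54: 54 > 45 → go right. Place as right child of 45.
Insert 51: 51 > 45 → go right; 51 < 54 → go left. Place as left child of 54.
Insert 37: 37 < 45 → go left; 37 > 10 → go right; 37 > 20 → go right. Place as right child of 20.
Insert 60: 60 > 45 → go right; 60 > 54 → go right. Place as right child of 54.
Insert 41: 41 < 45 → go left; 41 > 10 → go right; 41 > 20 → go right; 41 > 37 → go right. Place as right child of 37.
Insert 30: 30 < 45 → go left; 30 > 10 → go right; 30 > 20 → go right; 30 < 37 → go left. Place as left child of 37.
Insert 59: 59 > 45 → go right; 59 > 54 → go right; 59 < 60 → go left. Place as left child of 60.
Insert 66: 66 > 45 → go right; 66 > 54 → go right; 66 > 60 → go right. Place as right child of 60.
Insert 53: 53 > 45 → go right; 53 < 54 → go left; 53 > 51 → go right. Place as right child of 51.
Insert 29: 29 < 45 → go left; 29 > 10 → go right; 29 > 20 → go right; 29 < 37 → go left; 29 < 30 → go left. Place as left child of 30.
Insert 22: 22 < 45 → go left; 22 > 10 → go right; 22 > 20 → go right; 22 < 37 → go left; 22 < 30 → go left; 22 < 29 → go left. Place as left child of 29.
Insert 50: 50 > 45 → go right; 50 < 54 → go left; 50 < 51 → go left. Place as left child of 51.
Insert 67: 67 > 45 → go right; 67 > 54 → go right; 67 > 60 → go right; 67 > 66 → go right. Place as right child of 66.
Insert 40: 40 < 45 → go left; 40 > 10 → go right; 40 > 20 → go right; 40 > 37 → go right; 40 < 41 → go left. Place as left child of 41.
Insert 70: 70 > 45 → go right; 70 > 54 → go right; 70 > 60 → go right; 70 > 66 → go right; 70 > 67 → go right. Place as right child of 67.
Insert 34: 34 < 45 → go left; 34 > 10 → go right; 34 > 20 → go right; 34 < 37 → go left; 34 > 30 → go right. Place as right child of 30.

The deepest node is 22 at depth 6.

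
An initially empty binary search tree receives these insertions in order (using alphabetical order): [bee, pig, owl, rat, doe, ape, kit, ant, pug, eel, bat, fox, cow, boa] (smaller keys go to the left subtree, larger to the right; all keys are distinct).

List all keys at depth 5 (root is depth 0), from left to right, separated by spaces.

bee: root
pig: right child of bee (depth 1)
owl: left child of pig (depth 2)
rat: right child of pig (depth 2)
doe: left child of owl (depth 3)
ape: left child of bee (depth 1)
kit: right child of doe (depth 4)
ant: left child of ape (depth 2)
pug: left child of rat (depth 3)
eel: left child of kit (depth 5)
bat: right child of ape (depth 2)
fox: right child of eel (depth 6)
cow: left child of doe (depth 4)
boa: left child of cow (depth 5)

boa eel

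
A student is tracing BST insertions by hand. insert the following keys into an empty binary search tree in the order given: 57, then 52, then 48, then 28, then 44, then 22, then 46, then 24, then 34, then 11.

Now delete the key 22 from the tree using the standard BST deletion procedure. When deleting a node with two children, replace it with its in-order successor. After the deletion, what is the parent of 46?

44

Insert 57: tree is empty, so 57 becomes the root.
Insert 52: 52 < 57 → go left. Place as left child of 57.
Insert 48: 48 < 57 → go left; 48 < 52 → go left. Place as left child of 52.
Insert 28: 28 < 57 → go left; 28 < 52 → go left; 28 < 48 → go left. Place as left child of 48.
Insert 44: 44 < 57 → go left; 44 < 52 → go left; 44 < 48 → go left; 44 > 28 → go right. Place as right child of 28.
Insert 22: 22 < 57 → go left; 22 < 52 → go left; 22 < 48 → go left; 22 < 28 → go left. Place as left child of 28.
Insert 46: 46 < 57 → go left; 46 < 52 → go left; 46 < 48 → go left; 46 > 28 → go right; 46 > 44 → go right. Place as right child of 44.
Insert 24: 24 < 57 → go left; 24 < 52 → go left; 24 < 48 → go left; 24 < 28 → go left; 24 > 22 → go right. Place as right child of 22.
Insert 34: 34 < 57 → go left; 34 < 52 → go left; 34 < 48 → go left; 34 > 28 → go right; 34 < 44 → go left. Place as left child of 44.
Insert 11: 11 < 57 → go left; 11 < 52 → go left; 11 < 48 → go left; 11 < 28 → go left; 11 < 22 → go left. Place as left child of 22.

Delete 22 (two children — replace with in-order successor).
After deletion, 46's parent is 44.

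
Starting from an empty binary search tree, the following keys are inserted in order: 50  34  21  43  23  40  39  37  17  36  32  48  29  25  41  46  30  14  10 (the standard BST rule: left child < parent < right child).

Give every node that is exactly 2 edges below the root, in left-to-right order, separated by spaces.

21 43

50: root
34: left child of 50 (depth 1)
21: left child of 34 (depth 2)
43: right child of 34 (depth 2)
23: right child of 21 (depth 3)
40: left child of 43 (depth 3)
39: left child of 40 (depth 4)
37: left child of 39 (depth 5)
17: left child of 21 (depth 3)
36: left child of 37 (depth 6)
32: right child of 23 (depth 4)
48: right child of 43 (depth 3)
29: left child of 32 (depth 5)
25: left child of 29 (depth 6)
41: right child of 40 (depth 4)
46: left child of 48 (depth 4)
30: right child of 29 (depth 6)
14: left child of 17 (depth 4)
10: left child of 14 (depth 5)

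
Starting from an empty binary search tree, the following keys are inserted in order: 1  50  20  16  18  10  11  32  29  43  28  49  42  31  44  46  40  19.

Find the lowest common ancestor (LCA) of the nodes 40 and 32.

32

1: root
50: right child of 1 (depth 1)
20: left child of 50 (depth 2)
16: left child of 20 (depth 3)
18: right child of 16 (depth 4)
10: left child of 16 (depth 4)
11: right child of 10 (depth 5)
32: right child of 20 (depth 3)
29: left child of 32 (depth 4)
43: right child of 32 (depth 4)
28: left child of 29 (depth 5)
49: right child of 43 (depth 5)
42: left child of 43 (depth 5)
31: right child of 29 (depth 5)
44: left child of 49 (depth 6)
46: right child of 44 (depth 7)
40: left child of 42 (depth 6)
19: right child of 18 (depth 5)

Path to 40: 1 → 50 → 20 → 32 → 43 → 42 → 40
Path to 32: 1 → 50 → 20 → 32
32 lies on both paths and is an ancestor of the other node.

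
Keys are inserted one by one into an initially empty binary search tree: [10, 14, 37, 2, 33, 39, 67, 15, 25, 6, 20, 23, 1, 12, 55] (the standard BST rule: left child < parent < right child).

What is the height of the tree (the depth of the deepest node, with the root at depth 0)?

10: root
14: right child of 10 (depth 1)
37: right child of 14 (depth 2)
2: left child of 10 (depth 1)
33: left child of 37 (depth 3)
39: right child of 37 (depth 3)
67: right child of 39 (depth 4)
15: left child of 33 (depth 4)
25: right child of 15 (depth 5)
6: right child of 2 (depth 2)
20: left child of 25 (depth 6)
23: right child of 20 (depth 7)
1: left child of 2 (depth 2)
12: left child of 14 (depth 2)
55: left child of 67 (depth 5)

The deepest node is 23 at depth 7.

7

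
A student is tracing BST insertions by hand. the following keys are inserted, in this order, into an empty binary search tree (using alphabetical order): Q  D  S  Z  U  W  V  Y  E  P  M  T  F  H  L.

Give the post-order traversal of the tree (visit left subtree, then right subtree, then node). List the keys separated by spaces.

L H F M P E D T V Y W U Z S Q

Q: root
D: left child of Q (depth 1)
S: right child of Q (depth 1)
Z: right child of S (depth 2)
U: left child of Z (depth 3)
W: right child of U (depth 4)
V: left child of W (depth 5)
Y: right child of W (depth 5)
E: right child of D (depth 2)
P: right child of E (depth 3)
M: left child of P (depth 4)
T: left child of U (depth 4)
F: left child of M (depth 5)
H: right child of F (depth 6)
L: right child of H (depth 7)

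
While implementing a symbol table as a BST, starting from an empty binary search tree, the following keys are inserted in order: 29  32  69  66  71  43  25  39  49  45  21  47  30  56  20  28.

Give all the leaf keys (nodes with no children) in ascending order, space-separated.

Resulting structure (node: left, right):
  29: L=25, R=32
  32: L=30, R=69
  69: L=66, R=71
  66: L=43, R=–
  71: L=–, R=–
  43: L=39, R=49
  25: L=21, R=28
  39: L=–, R=–
  49: L=45, R=56
  45: L=–, R=47
  21: L=20, R=–
  47: L=–, R=–
  30: L=–, R=–
  56: L=–, R=–
  20: L=–, R=–
  28: L=–, R=–

20 28 30 39 47 56 71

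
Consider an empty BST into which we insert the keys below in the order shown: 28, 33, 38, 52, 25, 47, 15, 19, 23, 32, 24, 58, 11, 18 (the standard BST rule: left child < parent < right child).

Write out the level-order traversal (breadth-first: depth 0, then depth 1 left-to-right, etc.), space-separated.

Resulting structure (node: left, right):
  28: L=25, R=33
  33: L=32, R=38
  38: L=–, R=52
  52: L=47, R=58
  25: L=15, R=–
  47: L=–, R=–
  15: L=11, R=19
  19: L=18, R=23
  23: L=–, R=24
  32: L=–, R=–
  24: L=–, R=–
  58: L=–, R=–
  11: L=–, R=–
  18: L=–, R=–

28 25 33 15 32 38 11 19 52 18 23 47 58 24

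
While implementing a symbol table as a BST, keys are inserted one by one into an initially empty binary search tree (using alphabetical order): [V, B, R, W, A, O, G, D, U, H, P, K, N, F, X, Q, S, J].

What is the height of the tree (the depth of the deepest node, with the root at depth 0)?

Resulting structure (node: left, right):
  V: L=B, R=W
  B: L=A, R=R
  R: L=O, R=U
  W: L=–, R=X
  A: L=–, R=–
  O: L=G, R=P
  G: L=D, R=H
  D: L=–, R=F
  U: L=S, R=–
  H: L=–, R=K
  P: L=–, R=Q
  K: L=J, R=N
  N: L=–, R=–
  F: L=–, R=–
  X: L=–, R=–
  Q: L=–, R=–
  S: L=–, R=–
  J: L=–, R=–

The deepest node is N at depth 7.

7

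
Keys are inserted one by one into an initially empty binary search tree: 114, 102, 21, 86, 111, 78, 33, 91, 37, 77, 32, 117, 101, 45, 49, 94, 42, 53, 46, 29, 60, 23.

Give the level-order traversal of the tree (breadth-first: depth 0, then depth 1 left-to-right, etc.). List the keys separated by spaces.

Insert 114: tree is empty, so 114 becomes the root.
Insert 102: 102 < 114 → go left. Place as left child of 114.
Insert 21: 21 < 114 → go left; 21 < 102 → go left. Place as left child of 102.
Insert 86: 86 < 114 → go left; 86 < 102 → go left; 86 > 21 → go right. Place as right child of 21.
Insert 111: 111 < 114 → go left; 111 > 102 → go right. Place as right child of 102.
Insert 78: 78 < 114 → go left; 78 < 102 → go left; 78 > 21 → go right; 78 < 86 → go left. Place as left child of 86.
Insert 33: 33 < 114 → go left; 33 < 102 → go left; 33 > 21 → go right; 33 < 86 → go left; 33 < 78 → go left. Place as left child of 78.
Insert 91: 91 < 114 → go left; 91 < 102 → go left; 91 > 21 → go right; 91 > 86 → go right. Place as right child of 86.
Insert 37: 37 < 114 → go left; 37 < 102 → go left; 37 > 21 → go right; 37 < 86 → go left; 37 < 78 → go left; 37 > 33 → go right. Place as right child of 33.
Insert 77: 77 < 114 → go left; 77 < 102 → go left; 77 > 21 → go right; 77 < 86 → go left; 77 < 78 → go left; 77 > 33 → go right; 77 > 37 → go right. Place as right child of 37.
Insert 32: 32 < 114 → go left; 32 < 102 → go left; 32 > 21 → go right; 32 < 86 → go left; 32 < 78 → go left; 32 < 33 → go left. Place as left child of 33.
Insert 117: 117 > 114 → go right. Place as right child of 114.
Insert 101: 101 < 114 → go left; 101 < 102 → go left; 101 > 21 → go right; 101 > 86 → go right; 101 > 91 → go right. Place as right child of 91.
Insert 45: 45 < 114 → go left; 45 < 102 → go left; 45 > 21 → go right; 45 < 86 → go left; 45 < 78 → go left; 45 > 33 → go right; 45 > 37 → go right; 45 < 77 → go left. Place as left child of 77.
Insert 49: 49 < 114 → go left; 49 < 102 → go left; 49 > 21 → go right; 49 < 86 → go left; 49 < 78 → go left; 49 > 33 → go right; 49 > 37 → go right; 49 < 77 → go left; 49 > 45 → go right. Place as right child of 45.
Insert 94: 94 < 114 → go left; 94 < 102 → go left; 94 > 21 → go right; 94 > 86 → go right; 94 > 91 → go right; 94 < 101 → go left. Place as left child of 101.
Insert 42: 42 < 114 → go left; 42 < 102 → go left; 42 > 21 → go right; 42 < 86 → go left; 42 < 78 → go left; 42 > 33 → go right; 42 > 37 → go right; 42 < 77 → go left; 42 < 45 → go left. Place as left child of 45.
Insert 53: 53 < 114 → go left; 53 < 102 → go left; 53 > 21 → go right; 53 < 86 → go left; 53 < 78 → go left; 53 > 33 → go right; 53 > 37 → go right; 53 < 77 → go left; 53 > 45 → go right; 53 > 49 → go right. Place as right child of 49.
Insert 46: 46 < 114 → go left; 46 < 102 → go left; 46 > 21 → go right; 46 < 86 → go left; 46 < 78 → go left; 46 > 33 → go right; 46 > 37 → go right; 46 < 77 → go left; 46 > 45 → go right; 46 < 49 → go left. Place as left child of 49.
Insert 29: 29 < 114 → go left; 29 < 102 → go left; 29 > 21 → go right; 29 < 86 → go left; 29 < 78 → go left; 29 < 33 → go left; 29 < 32 → go left. Place as left child of 32.
Insert 60: 60 < 114 → go left; 60 < 102 → go left; 60 > 21 → go right; 60 < 86 → go left; 60 < 78 → go left; 60 > 33 → go right; 60 > 37 → go right; 60 < 77 → go left; 60 > 45 → go right; 60 > 49 → go right; 60 > 53 → go right. Place as right child of 53.
Insert 23: 23 < 114 → go left; 23 < 102 → go left; 23 > 21 → go right; 23 < 86 → go left; 23 < 78 → go left; 23 < 33 → go left; 23 < 32 → go left; 23 < 29 → go left. Place as left child of 29.

114 102 117 21 111 86 78 91 33 101 32 37 94 29 77 23 45 42 49 46 53 60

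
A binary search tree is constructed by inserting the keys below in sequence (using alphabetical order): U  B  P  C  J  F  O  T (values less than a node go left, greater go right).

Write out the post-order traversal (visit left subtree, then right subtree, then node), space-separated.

Insert U: tree is empty, so U becomes the root.
Insert B: B < U → go left. Place as left child of U.
Insert P: P < U → go left; P > B → go right. Place as right child of B.
Insert C: C < U → go left; C > B → go right; C < P → go left. Place as left child of P.
Insert J: J < U → go left; J > B → go right; J < P → go left; J > C → go right. Place as right child of C.
Insert F: F < U → go left; F > B → go right; F < P → go left; F > C → go right; F < J → go left. Place as left child of J.
Insert O: O < U → go left; O > B → go right; O < P → go left; O > C → go right; O > J → go right. Place as right child of J.
Insert T: T < U → go left; T > B → go right; T > P → go right. Place as right child of P.

F O J C T P B U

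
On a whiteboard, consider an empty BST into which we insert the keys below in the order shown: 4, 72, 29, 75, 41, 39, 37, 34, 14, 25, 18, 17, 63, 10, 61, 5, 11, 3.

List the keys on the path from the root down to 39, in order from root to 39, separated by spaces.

4: root
72: right child of 4 (depth 1)
29: left child of 72 (depth 2)
75: right child of 72 (depth 2)
41: right child of 29 (depth 3)
39: left child of 41 (depth 4)
37: left child of 39 (depth 5)
34: left child of 37 (depth 6)
14: left child of 29 (depth 3)
25: right child of 14 (depth 4)
18: left child of 25 (depth 5)
17: left child of 18 (depth 6)
63: right child of 41 (depth 4)
10: left child of 14 (depth 4)
61: left child of 63 (depth 5)
5: left child of 10 (depth 5)
11: right child of 10 (depth 5)
3: left child of 4 (depth 1)

4 72 29 41 39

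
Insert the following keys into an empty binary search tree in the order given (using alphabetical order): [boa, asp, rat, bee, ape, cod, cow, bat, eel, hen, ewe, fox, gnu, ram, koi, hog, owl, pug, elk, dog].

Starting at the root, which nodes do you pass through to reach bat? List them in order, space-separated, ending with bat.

Resulting structure (node: left, right):
  boa: L=asp, R=rat
  asp: L=ape, R=bee
  rat: L=cod, R=–
  bee: L=bat, R=–
  ape: L=–, R=–
  cod: L=–, R=cow
  cow: L=–, R=eel
  bat: L=–, R=–
  eel: L=dog, R=hen
  hen: L=ewe, R=ram
  ewe: L=elk, R=fox
  fox: L=–, R=gnu
  gnu: L=–, R=–
  ram: L=koi, R=–
  koi: L=hog, R=owl
  hog: L=–, R=–
  owl: L=–, R=pug
  pug: L=–, R=–
  elk: L=–, R=–
  dog: L=–, R=–

boa asp bee bat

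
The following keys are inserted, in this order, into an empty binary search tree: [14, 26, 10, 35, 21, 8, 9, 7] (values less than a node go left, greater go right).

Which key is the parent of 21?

14: root
26: right child of 14 (depth 1)
10: left child of 14 (depth 1)
35: right child of 26 (depth 2)
21: left child of 26 (depth 2)
8: left child of 10 (depth 2)
9: right child of 8 (depth 3)
7: left child of 8 (depth 3)

26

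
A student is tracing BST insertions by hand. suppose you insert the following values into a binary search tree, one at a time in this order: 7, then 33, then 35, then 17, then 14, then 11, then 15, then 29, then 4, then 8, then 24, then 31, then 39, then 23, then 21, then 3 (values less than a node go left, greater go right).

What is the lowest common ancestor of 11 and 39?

7: root
33: right child of 7 (depth 1)
35: right child of 33 (depth 2)
17: left child of 33 (depth 2)
14: left child of 17 (depth 3)
11: left child of 14 (depth 4)
15: right child of 14 (depth 4)
29: right child of 17 (depth 3)
4: left child of 7 (depth 1)
8: left child of 11 (depth 5)
24: left child of 29 (depth 4)
31: right child of 29 (depth 4)
39: right child of 35 (depth 3)
23: left child of 24 (depth 5)
21: left child of 23 (depth 6)
3: left child of 4 (depth 2)

Path to 11: 7 → 33 → 17 → 14 → 11
Path to 39: 7 → 33 → 35 → 39
The paths share a prefix ending at 33, then split left and right.

33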